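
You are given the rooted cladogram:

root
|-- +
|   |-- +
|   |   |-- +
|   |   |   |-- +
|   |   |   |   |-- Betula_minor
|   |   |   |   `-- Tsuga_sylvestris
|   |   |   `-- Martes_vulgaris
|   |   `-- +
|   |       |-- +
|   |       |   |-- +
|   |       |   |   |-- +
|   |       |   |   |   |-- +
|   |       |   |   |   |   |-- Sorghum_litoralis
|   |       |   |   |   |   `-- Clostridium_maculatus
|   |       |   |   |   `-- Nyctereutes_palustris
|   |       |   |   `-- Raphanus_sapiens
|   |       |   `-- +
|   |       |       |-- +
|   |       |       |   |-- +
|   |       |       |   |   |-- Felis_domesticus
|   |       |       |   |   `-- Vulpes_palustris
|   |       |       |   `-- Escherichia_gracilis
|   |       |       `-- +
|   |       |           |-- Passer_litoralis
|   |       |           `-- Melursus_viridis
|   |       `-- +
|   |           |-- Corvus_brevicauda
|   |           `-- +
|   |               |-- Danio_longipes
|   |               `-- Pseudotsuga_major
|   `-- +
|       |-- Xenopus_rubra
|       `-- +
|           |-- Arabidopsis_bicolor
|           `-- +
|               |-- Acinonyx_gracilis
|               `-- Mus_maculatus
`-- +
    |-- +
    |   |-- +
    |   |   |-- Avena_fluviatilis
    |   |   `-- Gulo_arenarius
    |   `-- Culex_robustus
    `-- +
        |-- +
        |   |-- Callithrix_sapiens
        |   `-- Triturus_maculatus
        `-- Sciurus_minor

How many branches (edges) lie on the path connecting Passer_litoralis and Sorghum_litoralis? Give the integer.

The MRCA of Passer_litoralis and Sorghum_litoralis is the node subtending ((((Sorghum_litoralis,Clostridium_maculatus),Nyctereutes_palustris),Raphanus_sapiens),(((Felis_domesticus,Vulpes_palustris),Escherichia_gracilis),(Passer_litoralis,Melursus_viridis))).
From Passer_litoralis up to that node: 3 branches. From Sorghum_litoralis up to the same node: 4 branches. Total: 3 + 4 = 7.

7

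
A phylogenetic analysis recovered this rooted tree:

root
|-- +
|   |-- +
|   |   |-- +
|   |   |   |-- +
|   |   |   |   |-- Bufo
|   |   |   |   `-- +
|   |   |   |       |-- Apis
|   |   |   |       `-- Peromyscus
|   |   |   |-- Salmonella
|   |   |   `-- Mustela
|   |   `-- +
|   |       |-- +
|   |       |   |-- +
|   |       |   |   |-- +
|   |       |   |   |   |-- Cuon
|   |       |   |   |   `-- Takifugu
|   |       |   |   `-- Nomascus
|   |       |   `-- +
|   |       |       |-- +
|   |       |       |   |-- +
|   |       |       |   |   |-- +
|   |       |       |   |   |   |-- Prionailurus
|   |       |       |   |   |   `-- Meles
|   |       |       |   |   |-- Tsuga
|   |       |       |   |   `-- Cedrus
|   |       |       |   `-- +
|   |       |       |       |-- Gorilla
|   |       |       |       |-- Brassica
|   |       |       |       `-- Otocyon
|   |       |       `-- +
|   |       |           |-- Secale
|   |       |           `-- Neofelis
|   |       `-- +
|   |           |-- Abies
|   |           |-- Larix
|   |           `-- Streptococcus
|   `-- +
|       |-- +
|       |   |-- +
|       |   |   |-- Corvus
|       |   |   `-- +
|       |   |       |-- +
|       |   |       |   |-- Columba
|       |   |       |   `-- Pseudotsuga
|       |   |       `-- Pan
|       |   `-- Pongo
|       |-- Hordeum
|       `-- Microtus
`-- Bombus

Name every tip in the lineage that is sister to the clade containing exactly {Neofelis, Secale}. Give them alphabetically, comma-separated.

Brassica, Cedrus, Gorilla, Meles, Otocyon, Prionailurus, Tsuga

The clade containing exactly {Neofelis, Secale} attaches to the tree at the node subtending ((((Prionailurus,Meles),Tsuga,Cedrus),(Gorilla,Brassica,Otocyon)),(Secale,Neofelis)).
The other lineage descending from that same node — the sister group — is (((Prionailurus,Meles),Tsuga,Cedrus),(Gorilla,Brassica,Otocyon)); its 7 tips in alphabetical order are the answer.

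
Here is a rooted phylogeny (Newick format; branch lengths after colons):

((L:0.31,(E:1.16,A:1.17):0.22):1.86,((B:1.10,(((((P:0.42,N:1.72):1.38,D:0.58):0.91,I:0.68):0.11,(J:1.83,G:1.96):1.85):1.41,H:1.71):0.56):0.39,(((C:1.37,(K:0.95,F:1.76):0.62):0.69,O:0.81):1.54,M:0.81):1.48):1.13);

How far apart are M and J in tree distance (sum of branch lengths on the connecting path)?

8.33

The path runs M → … → MRCA → … → J; the MRCA is the node subtending ((B,(((((P,N),D),I),(J,G)),H)),(((C,(K,F)),O),M)).
Branch lengths along that path: 0.81 + 1.48 + 0.39 + 0.56 + 1.41 + 1.85 + 1.83 = 8.33.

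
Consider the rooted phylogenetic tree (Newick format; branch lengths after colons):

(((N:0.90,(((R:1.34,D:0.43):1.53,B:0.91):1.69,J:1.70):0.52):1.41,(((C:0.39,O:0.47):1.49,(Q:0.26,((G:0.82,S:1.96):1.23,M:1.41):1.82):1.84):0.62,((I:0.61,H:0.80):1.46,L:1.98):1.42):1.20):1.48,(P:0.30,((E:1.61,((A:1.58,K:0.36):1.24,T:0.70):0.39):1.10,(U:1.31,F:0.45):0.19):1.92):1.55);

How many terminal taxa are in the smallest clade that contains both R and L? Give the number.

The MRCA of R and L is the node subtending ((N,(((R,D),B),J)),(((C,O),(Q,((G,S),M))),((I,H),L))).
That clade contains 14 terminal taxa: B, C, D, G, H, I, J, L, M, N, O, Q, R, S.

14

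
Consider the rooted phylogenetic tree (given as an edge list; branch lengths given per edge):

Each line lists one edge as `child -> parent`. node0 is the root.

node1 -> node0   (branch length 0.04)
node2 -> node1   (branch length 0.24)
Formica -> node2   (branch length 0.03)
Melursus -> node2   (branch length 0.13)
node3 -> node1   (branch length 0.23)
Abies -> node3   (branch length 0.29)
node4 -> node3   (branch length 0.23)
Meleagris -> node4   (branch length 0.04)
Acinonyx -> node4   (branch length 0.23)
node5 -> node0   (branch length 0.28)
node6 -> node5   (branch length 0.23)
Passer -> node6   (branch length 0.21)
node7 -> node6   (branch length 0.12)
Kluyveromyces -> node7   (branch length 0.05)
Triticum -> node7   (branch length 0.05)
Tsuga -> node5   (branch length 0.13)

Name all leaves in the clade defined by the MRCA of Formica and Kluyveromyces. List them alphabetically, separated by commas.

Abies, Acinonyx, Formica, Kluyveromyces, Meleagris, Melursus, Passer, Triticum, Tsuga

Tracing Formica: it sits inside (Formica,Melursus).
Tracing Kluyveromyces: it sits inside (Kluyveromyces,Triticum).
The smallest clade enclosing both is the whole tree (their MRCA is the root), so the answer is all 9 tips in alphabetical order.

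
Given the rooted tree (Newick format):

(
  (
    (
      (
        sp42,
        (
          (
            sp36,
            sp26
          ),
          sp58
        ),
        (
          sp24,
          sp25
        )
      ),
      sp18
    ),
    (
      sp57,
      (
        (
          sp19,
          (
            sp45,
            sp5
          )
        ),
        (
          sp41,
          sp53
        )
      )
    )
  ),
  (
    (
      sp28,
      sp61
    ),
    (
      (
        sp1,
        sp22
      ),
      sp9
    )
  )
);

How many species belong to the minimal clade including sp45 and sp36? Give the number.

13

The MRCA of sp45 and sp36 is the node subtending (((sp42,((sp36,sp26),sp58),(sp24,sp25)),sp18),(sp57,((sp19,(sp45,sp5)),(sp41,sp53)))).
That clade contains 13 terminal taxa: sp18, sp19, sp24, sp25, sp26, sp36, sp41, sp42, sp45, sp5, sp53, sp57, sp58.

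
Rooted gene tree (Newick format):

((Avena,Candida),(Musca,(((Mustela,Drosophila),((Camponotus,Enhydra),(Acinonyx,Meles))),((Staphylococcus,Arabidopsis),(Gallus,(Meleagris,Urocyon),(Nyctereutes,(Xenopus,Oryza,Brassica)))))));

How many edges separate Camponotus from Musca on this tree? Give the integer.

The MRCA of Camponotus and Musca is the node subtending (Musca,(((Mustela,Drosophila),((Camponotus,Enhydra),(Acinonyx,Meles))),((Staphylococcus,Arabidopsis),(Gallus,(Meleagris,Urocyon),(Nyctereutes,(Xenopus,Oryza,Brassica)))))).
From Camponotus up to that node: 5 branches. From Musca up to the same node: 1 branch. Total: 5 + 1 = 6.

6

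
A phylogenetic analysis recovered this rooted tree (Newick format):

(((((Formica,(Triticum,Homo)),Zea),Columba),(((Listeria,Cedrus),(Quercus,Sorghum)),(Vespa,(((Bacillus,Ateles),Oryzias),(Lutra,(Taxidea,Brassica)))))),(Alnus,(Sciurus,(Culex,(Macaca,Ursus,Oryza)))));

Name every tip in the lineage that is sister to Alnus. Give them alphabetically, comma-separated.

Culex, Macaca, Oryza, Sciurus, Ursus

Alnus attaches to the tree at the node subtending (Alnus,(Sciurus,(Culex,(Macaca,Ursus,Oryza)))).
The other lineage descending from that same node — the sister group — is (Sciurus,(Culex,(Macaca,Ursus,Oryza))); its 5 tips in alphabetical order are the answer.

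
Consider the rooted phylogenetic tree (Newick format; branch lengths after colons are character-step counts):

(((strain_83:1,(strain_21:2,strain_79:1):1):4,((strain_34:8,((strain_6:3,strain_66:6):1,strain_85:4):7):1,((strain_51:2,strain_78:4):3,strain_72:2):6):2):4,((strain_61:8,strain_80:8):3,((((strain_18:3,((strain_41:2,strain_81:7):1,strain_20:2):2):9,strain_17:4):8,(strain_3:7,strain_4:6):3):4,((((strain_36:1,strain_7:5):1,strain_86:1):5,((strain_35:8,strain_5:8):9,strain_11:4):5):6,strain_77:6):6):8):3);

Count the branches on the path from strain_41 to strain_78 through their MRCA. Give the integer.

13

The MRCA of strain_41 and strain_78 is the root of the tree.
From strain_41 up to that node: 8 branches. From strain_78 up to the same node: 5 branches. Total: 8 + 5 = 13.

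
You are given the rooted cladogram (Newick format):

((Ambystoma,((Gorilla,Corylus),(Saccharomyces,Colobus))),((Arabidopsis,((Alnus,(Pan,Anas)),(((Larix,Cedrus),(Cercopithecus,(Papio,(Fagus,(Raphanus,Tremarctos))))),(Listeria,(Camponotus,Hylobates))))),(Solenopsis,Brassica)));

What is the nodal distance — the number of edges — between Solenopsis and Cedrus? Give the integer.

8

The MRCA of Solenopsis and Cedrus is the node subtending ((Arabidopsis,((Alnus,(Pan,Anas)),(((Larix,Cedrus),(Cercopithecus,(Papio,(Fagus,(Raphanus,Tremarctos))))),(Listeria,(Camponotus,Hylobates))))),(Solenopsis,Brassica)).
From Solenopsis up to that node: 2 branches. From Cedrus up to the same node: 6 branches. Total: 2 + 6 = 8.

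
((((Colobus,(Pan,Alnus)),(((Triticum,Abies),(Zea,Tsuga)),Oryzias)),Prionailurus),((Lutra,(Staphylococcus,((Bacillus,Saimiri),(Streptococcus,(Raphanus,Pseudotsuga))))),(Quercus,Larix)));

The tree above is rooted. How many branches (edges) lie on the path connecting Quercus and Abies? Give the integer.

9

The MRCA of Quercus and Abies is the root of the tree.
From Quercus up to that node: 3 branches. From Abies up to the same node: 6 branches. Total: 3 + 6 = 9.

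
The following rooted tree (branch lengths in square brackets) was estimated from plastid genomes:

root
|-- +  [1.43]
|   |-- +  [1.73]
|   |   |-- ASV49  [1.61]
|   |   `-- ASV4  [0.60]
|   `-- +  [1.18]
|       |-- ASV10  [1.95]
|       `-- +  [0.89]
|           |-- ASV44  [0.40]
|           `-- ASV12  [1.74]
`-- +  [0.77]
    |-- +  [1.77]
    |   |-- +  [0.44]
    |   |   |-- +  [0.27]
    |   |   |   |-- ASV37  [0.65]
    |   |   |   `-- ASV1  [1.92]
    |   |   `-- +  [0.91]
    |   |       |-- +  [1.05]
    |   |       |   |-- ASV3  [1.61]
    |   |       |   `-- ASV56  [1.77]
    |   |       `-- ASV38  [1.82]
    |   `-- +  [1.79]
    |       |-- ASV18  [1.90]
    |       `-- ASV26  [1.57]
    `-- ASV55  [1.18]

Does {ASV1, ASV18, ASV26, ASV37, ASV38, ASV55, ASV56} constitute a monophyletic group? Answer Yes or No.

No

The MRCA of the listed taxa subtends ((((ASV37,ASV1),((ASV3,ASV56),ASV38)),(ASV18,ASV26)),ASV55).
That clade also contains ASV3, which is not in the proposed group, so the group is not monophyletic.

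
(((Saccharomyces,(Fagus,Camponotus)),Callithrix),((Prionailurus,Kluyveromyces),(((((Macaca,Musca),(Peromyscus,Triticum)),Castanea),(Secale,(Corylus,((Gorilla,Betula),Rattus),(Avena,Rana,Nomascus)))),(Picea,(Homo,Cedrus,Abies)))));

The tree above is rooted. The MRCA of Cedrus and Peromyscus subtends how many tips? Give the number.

17

The MRCA of Cedrus and Peromyscus is the node subtending (((((Macaca,Musca),(Peromyscus,Triticum)),Castanea),(Secale,(Corylus,((Gorilla,Betula),Rattus),(Avena,Rana,Nomascus)))),(Picea,(Homo,Cedrus,Abies))).
That clade contains 17 terminal taxa: Abies, Avena, Betula, Castanea, Cedrus, Corylus, Gorilla, Homo, Macaca, Musca, Nomascus, Peromyscus, Picea, Rana, Rattus, Secale, Triticum.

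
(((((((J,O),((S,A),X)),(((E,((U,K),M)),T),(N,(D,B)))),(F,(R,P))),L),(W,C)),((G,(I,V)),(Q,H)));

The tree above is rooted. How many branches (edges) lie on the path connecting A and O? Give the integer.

The MRCA of A and O is the node subtending ((J,O),((S,A),X)).
From A up to that node: 3 branches. From O up to the same node: 2 branches. Total: 3 + 2 = 5.

5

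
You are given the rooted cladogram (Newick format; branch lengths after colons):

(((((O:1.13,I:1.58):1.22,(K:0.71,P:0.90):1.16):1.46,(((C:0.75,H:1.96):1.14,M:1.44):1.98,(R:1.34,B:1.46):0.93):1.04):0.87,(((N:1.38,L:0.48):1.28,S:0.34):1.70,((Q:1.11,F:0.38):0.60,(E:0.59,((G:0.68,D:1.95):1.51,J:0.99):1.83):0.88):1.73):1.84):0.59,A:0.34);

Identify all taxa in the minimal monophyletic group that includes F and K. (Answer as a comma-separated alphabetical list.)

B, C, D, E, F, G, H, I, J, K, L, M, N, O, P, Q, R, S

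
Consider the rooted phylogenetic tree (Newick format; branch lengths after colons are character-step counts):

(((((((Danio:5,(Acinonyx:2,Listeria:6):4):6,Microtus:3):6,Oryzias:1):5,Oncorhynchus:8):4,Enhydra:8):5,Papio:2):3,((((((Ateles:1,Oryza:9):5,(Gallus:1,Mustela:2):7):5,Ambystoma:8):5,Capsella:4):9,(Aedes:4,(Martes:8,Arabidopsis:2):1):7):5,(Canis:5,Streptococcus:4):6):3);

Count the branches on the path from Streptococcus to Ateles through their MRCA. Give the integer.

The MRCA of Streptococcus and Ateles is the node subtending ((((((Ateles,Oryza),(Gallus,Mustela)),Ambystoma),Capsella),(Aedes,(Martes,Arabidopsis))),(Canis,Streptococcus)).
From Streptococcus up to that node: 2 branches. From Ateles up to the same node: 6 branches. Total: 2 + 6 = 8.

8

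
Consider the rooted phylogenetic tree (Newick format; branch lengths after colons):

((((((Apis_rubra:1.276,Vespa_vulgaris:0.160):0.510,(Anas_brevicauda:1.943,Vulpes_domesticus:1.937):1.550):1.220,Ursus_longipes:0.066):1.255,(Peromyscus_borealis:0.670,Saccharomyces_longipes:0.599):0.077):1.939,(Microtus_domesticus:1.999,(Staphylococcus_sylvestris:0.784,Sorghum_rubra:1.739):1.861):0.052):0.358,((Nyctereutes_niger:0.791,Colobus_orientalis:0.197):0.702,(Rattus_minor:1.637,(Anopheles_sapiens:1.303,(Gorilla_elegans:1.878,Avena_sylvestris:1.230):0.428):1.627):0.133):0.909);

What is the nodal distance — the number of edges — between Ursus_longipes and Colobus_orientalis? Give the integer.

7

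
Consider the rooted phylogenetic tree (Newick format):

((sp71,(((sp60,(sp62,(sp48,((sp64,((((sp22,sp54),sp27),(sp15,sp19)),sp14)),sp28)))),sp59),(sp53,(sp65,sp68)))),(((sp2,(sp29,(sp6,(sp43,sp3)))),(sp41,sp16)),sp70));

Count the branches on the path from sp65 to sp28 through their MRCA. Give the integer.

9

The MRCA of sp65 and sp28 is the node subtending (((sp60,(sp62,(sp48,((sp64,((((sp22,sp54),sp27),(sp15,sp19)),sp14)),sp28)))),sp59),(sp53,(sp65,sp68))).
From sp65 up to that node: 3 branches. From sp28 up to the same node: 6 branches. Total: 3 + 6 = 9.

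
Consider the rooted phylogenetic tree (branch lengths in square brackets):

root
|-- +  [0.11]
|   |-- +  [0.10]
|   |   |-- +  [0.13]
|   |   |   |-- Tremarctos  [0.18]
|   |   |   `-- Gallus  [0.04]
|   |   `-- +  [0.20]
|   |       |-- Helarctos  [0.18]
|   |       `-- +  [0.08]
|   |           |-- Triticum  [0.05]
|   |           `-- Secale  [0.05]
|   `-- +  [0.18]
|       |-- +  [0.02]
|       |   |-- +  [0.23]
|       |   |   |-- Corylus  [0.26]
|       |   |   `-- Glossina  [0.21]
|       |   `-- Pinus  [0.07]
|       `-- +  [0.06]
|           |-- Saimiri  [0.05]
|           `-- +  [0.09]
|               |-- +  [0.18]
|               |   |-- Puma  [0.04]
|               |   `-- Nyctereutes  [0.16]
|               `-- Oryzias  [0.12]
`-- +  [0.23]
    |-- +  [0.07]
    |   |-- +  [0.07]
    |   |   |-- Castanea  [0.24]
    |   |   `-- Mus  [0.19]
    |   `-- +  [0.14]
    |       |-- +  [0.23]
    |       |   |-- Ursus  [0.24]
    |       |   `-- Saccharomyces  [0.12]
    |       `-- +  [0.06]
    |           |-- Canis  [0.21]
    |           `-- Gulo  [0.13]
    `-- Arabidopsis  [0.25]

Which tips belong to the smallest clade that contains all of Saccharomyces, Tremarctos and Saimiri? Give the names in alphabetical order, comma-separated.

Arabidopsis, Canis, Castanea, Corylus, Gallus, Glossina, Gulo, Helarctos, Mus, Nyctereutes, Oryzias, Pinus, Puma, Saccharomyces, Saimiri, Secale, Tremarctos, Triticum, Ursus

Tracing Saccharomyces: it sits inside (Ursus,Saccharomyces).
Tracing Tremarctos: it sits inside (Tremarctos,Gallus).
Tracing Saimiri: it sits inside (Saimiri,((Puma,Nyctereutes),Oryzias)).
The smallest clade enclosing all 3 is the whole tree (their MRCA is the root), so the answer is all 19 tips in alphabetical order.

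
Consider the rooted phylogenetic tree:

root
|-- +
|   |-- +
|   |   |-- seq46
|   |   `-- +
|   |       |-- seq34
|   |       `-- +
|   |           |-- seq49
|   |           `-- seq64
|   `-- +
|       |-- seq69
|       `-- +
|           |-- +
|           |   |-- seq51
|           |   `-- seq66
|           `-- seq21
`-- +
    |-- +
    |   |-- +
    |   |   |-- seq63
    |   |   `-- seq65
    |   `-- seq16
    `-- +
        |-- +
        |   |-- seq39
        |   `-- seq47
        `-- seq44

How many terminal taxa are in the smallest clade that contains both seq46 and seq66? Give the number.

8

The MRCA of seq46 and seq66 is the node subtending ((seq46,(seq34,(seq49,seq64))),(seq69,((seq51,seq66),seq21))).
That clade contains 8 terminal taxa: seq21, seq34, seq46, seq49, seq51, seq64, seq66, seq69.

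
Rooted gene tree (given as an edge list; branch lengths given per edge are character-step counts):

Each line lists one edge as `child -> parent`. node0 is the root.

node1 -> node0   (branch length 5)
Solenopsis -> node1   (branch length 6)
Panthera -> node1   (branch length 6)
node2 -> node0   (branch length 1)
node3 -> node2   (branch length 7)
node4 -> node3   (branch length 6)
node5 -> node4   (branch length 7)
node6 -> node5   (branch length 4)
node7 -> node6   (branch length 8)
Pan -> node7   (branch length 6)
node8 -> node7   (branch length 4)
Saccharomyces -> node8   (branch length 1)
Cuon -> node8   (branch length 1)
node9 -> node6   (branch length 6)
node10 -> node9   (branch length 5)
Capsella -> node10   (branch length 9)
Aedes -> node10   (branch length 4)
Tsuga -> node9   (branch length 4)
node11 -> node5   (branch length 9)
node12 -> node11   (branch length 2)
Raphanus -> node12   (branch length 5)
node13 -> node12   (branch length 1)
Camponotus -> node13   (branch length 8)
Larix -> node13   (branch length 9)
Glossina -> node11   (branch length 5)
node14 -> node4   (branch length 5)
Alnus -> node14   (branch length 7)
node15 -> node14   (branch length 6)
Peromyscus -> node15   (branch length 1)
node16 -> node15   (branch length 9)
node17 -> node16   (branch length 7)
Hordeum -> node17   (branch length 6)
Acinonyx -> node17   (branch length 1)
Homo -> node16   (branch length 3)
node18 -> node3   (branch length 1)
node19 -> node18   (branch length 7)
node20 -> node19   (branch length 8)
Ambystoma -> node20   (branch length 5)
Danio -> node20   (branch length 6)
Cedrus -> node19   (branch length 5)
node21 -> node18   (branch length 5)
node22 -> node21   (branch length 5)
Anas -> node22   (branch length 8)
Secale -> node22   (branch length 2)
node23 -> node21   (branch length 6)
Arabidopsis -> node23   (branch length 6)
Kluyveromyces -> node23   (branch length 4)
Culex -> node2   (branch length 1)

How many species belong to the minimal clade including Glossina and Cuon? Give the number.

10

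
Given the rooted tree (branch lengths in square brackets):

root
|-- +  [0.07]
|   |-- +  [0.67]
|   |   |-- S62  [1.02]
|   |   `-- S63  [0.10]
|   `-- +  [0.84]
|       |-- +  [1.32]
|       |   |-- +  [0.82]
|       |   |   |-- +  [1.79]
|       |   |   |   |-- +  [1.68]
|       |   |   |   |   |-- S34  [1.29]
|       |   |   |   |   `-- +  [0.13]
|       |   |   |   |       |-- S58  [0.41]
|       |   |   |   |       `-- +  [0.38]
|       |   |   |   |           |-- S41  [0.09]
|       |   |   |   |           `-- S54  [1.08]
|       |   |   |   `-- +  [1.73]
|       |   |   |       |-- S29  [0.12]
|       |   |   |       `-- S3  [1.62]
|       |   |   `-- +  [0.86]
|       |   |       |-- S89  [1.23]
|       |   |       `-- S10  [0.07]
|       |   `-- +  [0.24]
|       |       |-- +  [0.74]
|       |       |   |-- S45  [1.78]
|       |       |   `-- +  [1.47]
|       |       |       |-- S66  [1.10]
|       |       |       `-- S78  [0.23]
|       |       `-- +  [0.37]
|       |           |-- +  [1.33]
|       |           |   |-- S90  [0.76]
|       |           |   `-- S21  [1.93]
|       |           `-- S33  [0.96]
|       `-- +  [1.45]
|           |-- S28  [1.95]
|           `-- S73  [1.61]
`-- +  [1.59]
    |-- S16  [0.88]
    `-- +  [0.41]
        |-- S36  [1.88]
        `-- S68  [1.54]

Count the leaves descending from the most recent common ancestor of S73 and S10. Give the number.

The MRCA of S73 and S10 is the node subtending (((((S34,(S58,(S41,S54))),(S29,S3)),(S89,S10)),((S45,(S66,S78)),((S90,S21),S33))),(S28,S73)).
That clade contains 16 terminal taxa: S10, S21, S28, S29, S3, S33, S34, S41, S45, S54, S58, S66, S73, S78, S89, S90.

16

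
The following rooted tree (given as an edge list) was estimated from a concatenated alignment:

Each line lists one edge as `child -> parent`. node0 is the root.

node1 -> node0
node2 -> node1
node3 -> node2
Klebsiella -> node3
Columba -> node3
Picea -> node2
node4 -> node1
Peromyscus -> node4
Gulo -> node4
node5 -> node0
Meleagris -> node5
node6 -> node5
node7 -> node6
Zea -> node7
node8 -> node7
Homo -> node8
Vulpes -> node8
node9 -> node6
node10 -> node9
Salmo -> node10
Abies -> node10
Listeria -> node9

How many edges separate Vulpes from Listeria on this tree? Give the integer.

The MRCA of Vulpes and Listeria is the node subtending ((Zea,(Homo,Vulpes)),((Salmo,Abies),Listeria)).
From Vulpes up to that node: 3 branches. From Listeria up to the same node: 2 branches. Total: 3 + 2 = 5.

5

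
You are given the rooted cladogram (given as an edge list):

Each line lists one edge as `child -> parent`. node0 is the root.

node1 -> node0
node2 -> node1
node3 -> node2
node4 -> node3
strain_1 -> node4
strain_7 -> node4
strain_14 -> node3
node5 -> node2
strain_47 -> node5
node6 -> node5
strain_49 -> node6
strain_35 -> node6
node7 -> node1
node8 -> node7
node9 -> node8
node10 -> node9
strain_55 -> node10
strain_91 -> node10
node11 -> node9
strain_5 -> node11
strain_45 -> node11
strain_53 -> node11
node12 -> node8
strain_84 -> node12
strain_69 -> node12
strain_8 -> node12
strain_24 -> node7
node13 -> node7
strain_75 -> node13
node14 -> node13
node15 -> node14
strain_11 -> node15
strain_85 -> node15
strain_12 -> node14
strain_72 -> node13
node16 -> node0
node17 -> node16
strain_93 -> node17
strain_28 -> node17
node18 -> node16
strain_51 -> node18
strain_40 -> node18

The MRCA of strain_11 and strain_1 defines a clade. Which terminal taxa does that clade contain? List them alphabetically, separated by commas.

Tracing strain_11: it sits inside (strain_11,strain_85).
Tracing strain_1: it sits inside (strain_1,strain_7).
The smallest clade enclosing both is ((((strain_1,strain_7),strain_14),(strain_47,(strain_49,strain_35))),((((strain_55,strain_91),(strain_5,strain_45,strain_53)),(strain_84,strain_69,strain_8)),strain_24,(strain_75,((strain_11,strain_85),strain_12),strain_72))); the answer is its 20 terminal taxa in alphabetical order.

strain_1, strain_11, strain_12, strain_14, strain_24, strain_35, strain_45, strain_47, strain_49, strain_5, strain_53, strain_55, strain_69, strain_7, strain_72, strain_75, strain_8, strain_84, strain_85, strain_91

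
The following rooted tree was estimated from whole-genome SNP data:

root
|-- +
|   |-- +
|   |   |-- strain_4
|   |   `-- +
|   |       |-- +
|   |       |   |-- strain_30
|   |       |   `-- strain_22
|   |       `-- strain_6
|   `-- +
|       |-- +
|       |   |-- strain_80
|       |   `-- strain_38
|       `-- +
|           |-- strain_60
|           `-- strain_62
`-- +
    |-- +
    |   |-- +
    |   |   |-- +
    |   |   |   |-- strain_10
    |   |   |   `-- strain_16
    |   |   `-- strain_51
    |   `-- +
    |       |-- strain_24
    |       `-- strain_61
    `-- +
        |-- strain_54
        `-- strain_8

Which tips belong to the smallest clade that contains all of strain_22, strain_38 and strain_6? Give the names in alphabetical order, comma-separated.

strain_22, strain_30, strain_38, strain_4, strain_6, strain_60, strain_62, strain_80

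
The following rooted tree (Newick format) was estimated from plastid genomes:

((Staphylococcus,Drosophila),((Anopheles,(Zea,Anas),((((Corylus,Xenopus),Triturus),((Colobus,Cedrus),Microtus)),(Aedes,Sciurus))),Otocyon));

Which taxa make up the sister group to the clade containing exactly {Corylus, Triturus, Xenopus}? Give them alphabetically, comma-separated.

Cedrus, Colobus, Microtus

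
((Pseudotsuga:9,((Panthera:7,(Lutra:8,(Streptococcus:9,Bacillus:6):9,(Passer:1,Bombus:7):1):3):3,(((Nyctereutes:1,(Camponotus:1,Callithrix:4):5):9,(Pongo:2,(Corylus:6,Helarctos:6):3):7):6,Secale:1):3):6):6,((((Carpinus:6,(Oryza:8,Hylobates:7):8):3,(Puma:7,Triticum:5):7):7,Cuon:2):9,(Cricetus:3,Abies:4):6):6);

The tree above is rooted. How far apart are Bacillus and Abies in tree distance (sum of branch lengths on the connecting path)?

49

The path runs Bacillus → … → MRCA → … → Abies; the MRCA is the root of the tree.
Branch lengths along that path: 6 + 9 + 3 + 3 + 6 + 6 + 6 + 6 + 4 = 49.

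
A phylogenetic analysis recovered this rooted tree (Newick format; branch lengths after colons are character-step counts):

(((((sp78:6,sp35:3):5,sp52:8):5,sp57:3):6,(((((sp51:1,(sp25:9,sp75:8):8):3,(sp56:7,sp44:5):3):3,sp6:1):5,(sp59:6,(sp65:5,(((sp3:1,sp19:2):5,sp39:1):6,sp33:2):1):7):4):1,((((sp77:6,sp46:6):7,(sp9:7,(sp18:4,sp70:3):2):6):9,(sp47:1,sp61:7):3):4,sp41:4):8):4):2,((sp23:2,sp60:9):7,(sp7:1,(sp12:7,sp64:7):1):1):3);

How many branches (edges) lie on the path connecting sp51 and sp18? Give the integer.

11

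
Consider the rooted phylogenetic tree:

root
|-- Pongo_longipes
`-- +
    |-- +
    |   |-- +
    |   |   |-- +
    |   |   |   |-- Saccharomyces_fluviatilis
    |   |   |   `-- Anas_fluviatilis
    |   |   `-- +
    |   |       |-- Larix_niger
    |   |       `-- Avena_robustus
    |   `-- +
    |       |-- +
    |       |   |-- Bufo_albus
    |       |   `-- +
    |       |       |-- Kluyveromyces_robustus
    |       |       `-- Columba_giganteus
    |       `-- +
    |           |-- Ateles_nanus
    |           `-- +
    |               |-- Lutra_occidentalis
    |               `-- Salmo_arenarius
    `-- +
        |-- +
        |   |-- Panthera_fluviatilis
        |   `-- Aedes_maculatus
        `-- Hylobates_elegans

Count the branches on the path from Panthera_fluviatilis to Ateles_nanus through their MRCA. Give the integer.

The MRCA of Panthera_fluviatilis and Ateles_nanus is the node subtending ((((Saccharomyces_fluviatilis,Anas_fluviatilis),(Larix_niger,Avena_robustus)),((Bufo_albus,(Kluyveromyces_robustus,Columba_giganteus)),(Ateles_nanus,(Lutra_occidentalis,Salmo_arenarius)))),((Panthera_fluviatilis,Aedes_maculatus),Hylobates_elegans)).
From Panthera_fluviatilis up to that node: 3 branches. From Ateles_nanus up to the same node: 4 branches. Total: 3 + 4 = 7.

7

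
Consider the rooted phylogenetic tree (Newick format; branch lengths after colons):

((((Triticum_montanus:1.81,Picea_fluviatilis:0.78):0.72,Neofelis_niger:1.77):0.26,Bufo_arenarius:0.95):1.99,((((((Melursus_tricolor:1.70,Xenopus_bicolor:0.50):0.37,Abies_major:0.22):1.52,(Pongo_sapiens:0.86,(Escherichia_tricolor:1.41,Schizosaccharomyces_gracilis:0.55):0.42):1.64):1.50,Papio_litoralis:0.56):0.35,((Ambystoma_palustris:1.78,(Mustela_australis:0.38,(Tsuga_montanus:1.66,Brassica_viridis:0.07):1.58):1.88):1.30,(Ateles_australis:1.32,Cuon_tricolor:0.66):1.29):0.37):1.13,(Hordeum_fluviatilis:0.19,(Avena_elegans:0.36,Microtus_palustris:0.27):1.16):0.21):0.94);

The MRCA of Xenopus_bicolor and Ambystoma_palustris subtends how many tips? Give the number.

13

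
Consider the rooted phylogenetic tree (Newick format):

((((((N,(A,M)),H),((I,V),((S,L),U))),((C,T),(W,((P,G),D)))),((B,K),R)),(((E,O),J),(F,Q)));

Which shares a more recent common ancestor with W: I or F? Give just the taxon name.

I

The MRCA of W and I subtends ((((N,(A,M)),H),((I,V),((S,L),U))),((C,T),(W,((P,G),D)))) (15 taxa).
The MRCA of W and F is the root, subtending the entire tree (23 taxa).
The first is nested inside the second, so W shares a more recent common ancestor with I.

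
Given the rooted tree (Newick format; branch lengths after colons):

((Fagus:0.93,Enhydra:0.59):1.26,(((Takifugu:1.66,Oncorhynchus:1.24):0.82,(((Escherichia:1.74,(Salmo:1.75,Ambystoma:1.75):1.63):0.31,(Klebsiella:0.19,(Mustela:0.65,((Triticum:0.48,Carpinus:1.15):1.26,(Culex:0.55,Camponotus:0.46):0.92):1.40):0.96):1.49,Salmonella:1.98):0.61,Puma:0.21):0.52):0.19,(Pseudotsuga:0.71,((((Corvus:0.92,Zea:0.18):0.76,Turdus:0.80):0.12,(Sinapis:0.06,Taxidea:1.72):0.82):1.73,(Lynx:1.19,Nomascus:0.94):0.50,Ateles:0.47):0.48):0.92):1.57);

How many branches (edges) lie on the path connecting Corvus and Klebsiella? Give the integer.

11

The MRCA of Corvus and Klebsiella is the node subtending (((Takifugu,Oncorhynchus),(((Escherichia,(Salmo,Ambystoma)),(Klebsiella,(Mustela,((Triticum,Carpinus),(Culex,Camponotus)))),Salmonella),Puma)),(Pseudotsuga,((((Corvus,Zea),Turdus),(Sinapis,Taxidea)),(Lynx,Nomascus),Ateles))).
From Corvus up to that node: 6 branches. From Klebsiella up to the same node: 5 branches. Total: 6 + 5 = 11.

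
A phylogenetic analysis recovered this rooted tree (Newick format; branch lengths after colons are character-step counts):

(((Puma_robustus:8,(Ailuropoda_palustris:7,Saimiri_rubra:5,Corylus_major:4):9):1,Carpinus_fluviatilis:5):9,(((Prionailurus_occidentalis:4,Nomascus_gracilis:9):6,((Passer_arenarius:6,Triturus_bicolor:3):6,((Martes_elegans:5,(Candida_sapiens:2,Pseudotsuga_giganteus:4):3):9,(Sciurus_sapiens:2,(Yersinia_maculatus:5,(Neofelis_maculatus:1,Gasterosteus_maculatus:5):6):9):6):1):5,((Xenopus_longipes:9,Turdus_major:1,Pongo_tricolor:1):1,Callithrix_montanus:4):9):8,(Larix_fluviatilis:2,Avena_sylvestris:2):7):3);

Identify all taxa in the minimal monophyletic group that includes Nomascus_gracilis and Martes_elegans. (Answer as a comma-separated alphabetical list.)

Callithrix_montanus, Candida_sapiens, Gasterosteus_maculatus, Martes_elegans, Neofelis_maculatus, Nomascus_gracilis, Passer_arenarius, Pongo_tricolor, Prionailurus_occidentalis, Pseudotsuga_giganteus, Sciurus_sapiens, Triturus_bicolor, Turdus_major, Xenopus_longipes, Yersinia_maculatus

Tracing Nomascus_gracilis: it sits inside (Prionailurus_occidentalis,Nomascus_gracilis).
Tracing Martes_elegans: it sits inside (Martes_elegans,(Candida_sapiens,Pseudotsuga_giganteus)).
The smallest clade enclosing both is ((Prionailurus_occidentalis,Nomascus_gracilis),((Passer_arenarius,Triturus_bicolor),((Martes_elegans,(Candida_sapiens,Pseudotsuga_giganteus)),(Sciurus_sapiens,(Yersinia_maculatus,(Neofelis_maculatus,Gasterosteus_maculatus))))),((Xenopus_longipes,Turdus_major,Pongo_tricolor),Callithrix_montanus)); the answer is its 15 terminal taxa in alphabetical order.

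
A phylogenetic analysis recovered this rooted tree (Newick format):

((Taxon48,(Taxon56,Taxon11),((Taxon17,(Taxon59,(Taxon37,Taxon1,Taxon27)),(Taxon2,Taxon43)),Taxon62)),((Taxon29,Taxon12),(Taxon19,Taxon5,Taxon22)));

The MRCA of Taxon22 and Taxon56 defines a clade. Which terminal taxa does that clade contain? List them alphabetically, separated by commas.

Taxon1, Taxon11, Taxon12, Taxon17, Taxon19, Taxon2, Taxon22, Taxon27, Taxon29, Taxon37, Taxon43, Taxon48, Taxon5, Taxon56, Taxon59, Taxon62

Tracing Taxon22: it sits inside (Taxon19,Taxon5,Taxon22).
Tracing Taxon56: it sits inside (Taxon56,Taxon11).
The smallest clade enclosing both is the whole tree (their MRCA is the root), so the answer is all 16 tips in alphabetical order.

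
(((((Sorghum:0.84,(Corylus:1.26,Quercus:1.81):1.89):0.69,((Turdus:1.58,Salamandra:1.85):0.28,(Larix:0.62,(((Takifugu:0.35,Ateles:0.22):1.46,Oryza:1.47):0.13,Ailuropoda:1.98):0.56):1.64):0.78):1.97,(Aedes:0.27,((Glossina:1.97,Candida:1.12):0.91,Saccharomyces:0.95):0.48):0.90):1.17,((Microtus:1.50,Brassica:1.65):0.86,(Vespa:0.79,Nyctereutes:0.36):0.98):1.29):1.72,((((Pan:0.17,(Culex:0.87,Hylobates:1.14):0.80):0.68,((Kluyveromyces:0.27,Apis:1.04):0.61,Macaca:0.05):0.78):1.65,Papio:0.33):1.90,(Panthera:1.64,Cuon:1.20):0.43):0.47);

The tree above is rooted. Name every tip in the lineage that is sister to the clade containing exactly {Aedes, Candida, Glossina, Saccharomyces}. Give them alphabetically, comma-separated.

Ailuropoda, Ateles, Corylus, Larix, Oryza, Quercus, Salamandra, Sorghum, Takifugu, Turdus

The clade containing exactly {Aedes, Candida, Glossina, Saccharomyces} attaches to the tree at the node subtending (((Sorghum,(Corylus,Quercus)),((Turdus,Salamandra),(Larix,(((Takifugu,Ateles),Oryza),Ailuropoda)))),(Aedes,((Glossina,Candida),Saccharomyces))).
The other lineage descending from that same node — the sister group — is ((Sorghum,(Corylus,Quercus)),((Turdus,Salamandra),(Larix,(((Takifugu,Ateles),Oryza),Ailuropoda)))); its 10 tips in alphabetical order are the answer.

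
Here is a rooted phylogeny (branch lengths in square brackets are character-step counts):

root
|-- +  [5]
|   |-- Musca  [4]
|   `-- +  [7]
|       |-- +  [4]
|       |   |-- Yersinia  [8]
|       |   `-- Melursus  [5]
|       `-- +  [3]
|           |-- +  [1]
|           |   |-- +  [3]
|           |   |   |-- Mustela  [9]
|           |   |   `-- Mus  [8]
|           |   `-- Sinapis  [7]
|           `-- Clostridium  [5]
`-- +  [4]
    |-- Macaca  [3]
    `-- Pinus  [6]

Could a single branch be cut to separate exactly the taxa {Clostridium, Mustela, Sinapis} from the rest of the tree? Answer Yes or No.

No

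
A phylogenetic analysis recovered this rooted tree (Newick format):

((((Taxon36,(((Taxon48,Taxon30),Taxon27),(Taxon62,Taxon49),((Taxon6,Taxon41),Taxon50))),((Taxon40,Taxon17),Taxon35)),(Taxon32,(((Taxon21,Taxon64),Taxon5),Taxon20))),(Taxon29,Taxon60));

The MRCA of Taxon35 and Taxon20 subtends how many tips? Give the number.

The MRCA of Taxon35 and Taxon20 is the node subtending (((Taxon36,(((Taxon48,Taxon30),Taxon27),(Taxon62,Taxon49),((Taxon6,Taxon41),Taxon50))),((Taxon40,Taxon17),Taxon35)),(Taxon32,(((Taxon21,Taxon64),Taxon5),Taxon20))).
That clade contains 17 terminal taxa: Taxon17, Taxon20, Taxon21, Taxon27, Taxon30, Taxon32, Taxon35, Taxon36, Taxon40, Taxon41, Taxon48, Taxon49, Taxon5, Taxon50, Taxon6, Taxon62, Taxon64.

17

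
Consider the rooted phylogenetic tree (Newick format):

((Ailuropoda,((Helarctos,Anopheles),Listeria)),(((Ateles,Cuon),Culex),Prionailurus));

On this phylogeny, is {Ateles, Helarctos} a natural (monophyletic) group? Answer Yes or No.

The MRCA of the listed taxa is the root, so the smallest clade containing them is the whole tree.
That clade also contains Ailuropoda, Anopheles, Culex, Cuon, Listeria, Prionailurus, which are not in the proposed group, so the group is not monophyletic.

No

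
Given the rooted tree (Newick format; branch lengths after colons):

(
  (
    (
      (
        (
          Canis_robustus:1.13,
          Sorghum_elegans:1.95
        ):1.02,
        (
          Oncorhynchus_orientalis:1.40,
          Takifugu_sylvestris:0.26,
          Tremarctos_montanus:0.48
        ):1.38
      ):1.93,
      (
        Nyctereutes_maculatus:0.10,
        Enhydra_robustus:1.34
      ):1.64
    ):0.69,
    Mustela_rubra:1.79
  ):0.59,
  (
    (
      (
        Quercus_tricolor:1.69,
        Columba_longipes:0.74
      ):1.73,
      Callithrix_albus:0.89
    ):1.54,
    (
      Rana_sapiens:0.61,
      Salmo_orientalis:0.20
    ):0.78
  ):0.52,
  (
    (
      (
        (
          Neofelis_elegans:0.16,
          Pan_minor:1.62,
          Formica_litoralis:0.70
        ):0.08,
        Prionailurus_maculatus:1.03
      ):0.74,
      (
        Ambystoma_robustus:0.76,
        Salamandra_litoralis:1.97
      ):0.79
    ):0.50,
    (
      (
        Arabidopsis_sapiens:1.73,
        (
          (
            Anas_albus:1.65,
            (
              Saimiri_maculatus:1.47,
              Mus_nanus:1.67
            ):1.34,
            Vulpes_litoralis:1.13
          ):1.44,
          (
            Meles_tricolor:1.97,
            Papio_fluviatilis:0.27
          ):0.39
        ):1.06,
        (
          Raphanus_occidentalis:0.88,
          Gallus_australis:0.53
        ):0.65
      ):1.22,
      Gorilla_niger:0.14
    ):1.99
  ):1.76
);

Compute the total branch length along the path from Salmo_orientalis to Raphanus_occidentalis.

8.00

The path runs Salmo_orientalis → … → MRCA → … → Raphanus_occidentalis; the MRCA is the root of the tree.
Branch lengths along that path: 0.20 + 0.78 + 0.52 + 1.76 + 1.99 + 1.22 + 0.65 + 0.88 = 8.00.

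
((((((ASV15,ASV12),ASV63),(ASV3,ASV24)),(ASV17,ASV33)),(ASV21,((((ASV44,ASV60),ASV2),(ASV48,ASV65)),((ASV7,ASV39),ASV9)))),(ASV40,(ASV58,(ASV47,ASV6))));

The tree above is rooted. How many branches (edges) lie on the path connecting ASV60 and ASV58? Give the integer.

10

The MRCA of ASV60 and ASV58 is the root of the tree.
From ASV60 up to that node: 7 branches. From ASV58 up to the same node: 3 branches. Total: 7 + 3 = 10.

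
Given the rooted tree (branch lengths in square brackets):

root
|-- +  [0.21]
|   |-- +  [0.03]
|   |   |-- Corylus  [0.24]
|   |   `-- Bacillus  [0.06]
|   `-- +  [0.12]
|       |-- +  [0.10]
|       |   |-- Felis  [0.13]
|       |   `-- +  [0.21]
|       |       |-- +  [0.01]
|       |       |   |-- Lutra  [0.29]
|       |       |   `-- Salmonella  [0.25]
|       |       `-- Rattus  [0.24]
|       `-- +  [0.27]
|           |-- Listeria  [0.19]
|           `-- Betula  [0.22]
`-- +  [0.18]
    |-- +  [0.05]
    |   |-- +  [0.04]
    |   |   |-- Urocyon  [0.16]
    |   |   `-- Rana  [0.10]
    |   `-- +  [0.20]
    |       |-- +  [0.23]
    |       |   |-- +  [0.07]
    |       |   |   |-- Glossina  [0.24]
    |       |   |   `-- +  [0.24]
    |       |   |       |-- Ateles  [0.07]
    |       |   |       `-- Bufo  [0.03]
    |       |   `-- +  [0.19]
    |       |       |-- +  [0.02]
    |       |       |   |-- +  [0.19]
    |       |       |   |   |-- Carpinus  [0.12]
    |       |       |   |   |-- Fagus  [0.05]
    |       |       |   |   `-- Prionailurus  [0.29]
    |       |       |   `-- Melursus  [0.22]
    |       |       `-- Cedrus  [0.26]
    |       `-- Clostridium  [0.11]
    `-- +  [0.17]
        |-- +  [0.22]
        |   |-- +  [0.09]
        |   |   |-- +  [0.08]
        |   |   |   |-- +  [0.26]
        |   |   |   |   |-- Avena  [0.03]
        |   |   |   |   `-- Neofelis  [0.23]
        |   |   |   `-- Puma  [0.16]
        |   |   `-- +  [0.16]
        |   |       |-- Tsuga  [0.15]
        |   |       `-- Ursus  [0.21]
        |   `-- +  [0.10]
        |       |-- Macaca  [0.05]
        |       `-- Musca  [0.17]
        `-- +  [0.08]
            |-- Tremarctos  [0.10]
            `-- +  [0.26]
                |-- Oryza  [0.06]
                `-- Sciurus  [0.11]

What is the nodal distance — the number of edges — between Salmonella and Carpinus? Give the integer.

14

The MRCA of Salmonella and Carpinus is the root of the tree.
From Salmonella up to that node: 6 branches. From Carpinus up to the same node: 8 branches. Total: 6 + 8 = 14.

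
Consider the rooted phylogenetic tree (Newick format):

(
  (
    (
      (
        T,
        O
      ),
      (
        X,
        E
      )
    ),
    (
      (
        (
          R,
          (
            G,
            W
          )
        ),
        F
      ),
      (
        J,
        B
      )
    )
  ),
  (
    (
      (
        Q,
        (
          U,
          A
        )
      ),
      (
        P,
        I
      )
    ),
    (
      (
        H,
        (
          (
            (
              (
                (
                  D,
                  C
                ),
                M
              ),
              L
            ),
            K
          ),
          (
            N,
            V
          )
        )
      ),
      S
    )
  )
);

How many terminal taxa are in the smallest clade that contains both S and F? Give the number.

24

The MRCA of S and F is the root, so the clade is the entire tree.
That clade contains 24 terminal taxa: A, B, C, D, E, F, G, H, I, J, K, L, M, N, O, P, Q, R, S, T, U, V, W, X.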